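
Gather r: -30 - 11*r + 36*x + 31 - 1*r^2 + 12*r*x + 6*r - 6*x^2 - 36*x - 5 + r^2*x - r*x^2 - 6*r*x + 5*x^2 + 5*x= r^2*(x - 1) + r*(-x^2 + 6*x - 5) - x^2 + 5*x - 4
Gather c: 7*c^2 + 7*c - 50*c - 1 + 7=7*c^2 - 43*c + 6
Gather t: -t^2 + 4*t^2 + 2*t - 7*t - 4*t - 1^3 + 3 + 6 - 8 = 3*t^2 - 9*t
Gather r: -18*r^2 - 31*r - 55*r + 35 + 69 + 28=-18*r^2 - 86*r + 132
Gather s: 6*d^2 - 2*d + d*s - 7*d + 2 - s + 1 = 6*d^2 - 9*d + s*(d - 1) + 3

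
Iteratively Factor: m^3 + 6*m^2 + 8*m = (m + 2)*(m^2 + 4*m) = (m + 2)*(m + 4)*(m)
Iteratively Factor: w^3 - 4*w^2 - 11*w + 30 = (w + 3)*(w^2 - 7*w + 10) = (w - 2)*(w + 3)*(w - 5)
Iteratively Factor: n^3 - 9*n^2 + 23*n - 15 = (n - 5)*(n^2 - 4*n + 3) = (n - 5)*(n - 1)*(n - 3)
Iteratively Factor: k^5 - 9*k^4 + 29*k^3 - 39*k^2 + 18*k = (k - 1)*(k^4 - 8*k^3 + 21*k^2 - 18*k) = (k - 3)*(k - 1)*(k^3 - 5*k^2 + 6*k) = (k - 3)^2*(k - 1)*(k^2 - 2*k) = (k - 3)^2*(k - 2)*(k - 1)*(k)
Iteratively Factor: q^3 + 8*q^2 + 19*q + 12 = (q + 3)*(q^2 + 5*q + 4) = (q + 3)*(q + 4)*(q + 1)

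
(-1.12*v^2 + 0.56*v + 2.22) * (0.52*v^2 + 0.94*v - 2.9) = -0.5824*v^4 - 0.7616*v^3 + 4.9288*v^2 + 0.4628*v - 6.438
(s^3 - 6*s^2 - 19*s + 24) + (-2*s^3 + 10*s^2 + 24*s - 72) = -s^3 + 4*s^2 + 5*s - 48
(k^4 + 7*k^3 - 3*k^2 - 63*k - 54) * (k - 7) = k^5 - 52*k^3 - 42*k^2 + 387*k + 378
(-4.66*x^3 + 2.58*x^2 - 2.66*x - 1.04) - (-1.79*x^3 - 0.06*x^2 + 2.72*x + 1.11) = -2.87*x^3 + 2.64*x^2 - 5.38*x - 2.15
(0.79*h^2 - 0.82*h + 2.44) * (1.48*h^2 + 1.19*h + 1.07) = 1.1692*h^4 - 0.2735*h^3 + 3.4807*h^2 + 2.0262*h + 2.6108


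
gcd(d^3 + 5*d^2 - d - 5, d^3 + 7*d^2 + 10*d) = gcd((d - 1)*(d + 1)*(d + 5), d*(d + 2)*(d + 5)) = d + 5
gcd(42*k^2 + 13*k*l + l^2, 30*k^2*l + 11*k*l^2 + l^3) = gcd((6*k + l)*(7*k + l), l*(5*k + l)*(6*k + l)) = 6*k + l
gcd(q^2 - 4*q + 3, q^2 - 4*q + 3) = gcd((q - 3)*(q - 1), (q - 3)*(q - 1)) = q^2 - 4*q + 3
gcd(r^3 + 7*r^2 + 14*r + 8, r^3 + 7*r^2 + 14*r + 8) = r^3 + 7*r^2 + 14*r + 8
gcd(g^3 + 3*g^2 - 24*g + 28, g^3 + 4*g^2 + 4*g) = 1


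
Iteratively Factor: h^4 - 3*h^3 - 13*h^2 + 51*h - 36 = (h + 4)*(h^3 - 7*h^2 + 15*h - 9) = (h - 1)*(h + 4)*(h^2 - 6*h + 9) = (h - 3)*(h - 1)*(h + 4)*(h - 3)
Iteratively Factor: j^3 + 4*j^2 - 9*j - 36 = (j - 3)*(j^2 + 7*j + 12) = (j - 3)*(j + 3)*(j + 4)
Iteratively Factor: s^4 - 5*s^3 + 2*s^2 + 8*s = (s - 4)*(s^3 - s^2 - 2*s) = (s - 4)*(s - 2)*(s^2 + s) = s*(s - 4)*(s - 2)*(s + 1)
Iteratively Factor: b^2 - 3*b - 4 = (b - 4)*(b + 1)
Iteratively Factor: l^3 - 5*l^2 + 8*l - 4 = (l - 2)*(l^2 - 3*l + 2) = (l - 2)^2*(l - 1)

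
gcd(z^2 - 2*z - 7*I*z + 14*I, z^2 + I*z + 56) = z - 7*I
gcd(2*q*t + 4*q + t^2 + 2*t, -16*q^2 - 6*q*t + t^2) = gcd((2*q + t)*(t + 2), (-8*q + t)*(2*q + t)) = 2*q + t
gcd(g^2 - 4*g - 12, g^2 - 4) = g + 2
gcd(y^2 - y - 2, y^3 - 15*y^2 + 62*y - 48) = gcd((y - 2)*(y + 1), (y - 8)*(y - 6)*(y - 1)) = 1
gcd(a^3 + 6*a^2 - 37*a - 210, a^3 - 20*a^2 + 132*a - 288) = a - 6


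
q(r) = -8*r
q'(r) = -8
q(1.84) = -14.72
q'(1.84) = -8.00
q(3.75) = -30.00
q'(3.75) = -8.00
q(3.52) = -28.16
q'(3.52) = -8.00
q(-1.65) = 13.20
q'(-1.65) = -8.00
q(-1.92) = 15.36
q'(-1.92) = -8.00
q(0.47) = -3.76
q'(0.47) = -8.00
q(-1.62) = 12.96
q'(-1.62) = -8.00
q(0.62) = -4.96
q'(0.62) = -8.00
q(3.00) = -24.00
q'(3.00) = -8.00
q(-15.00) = 120.00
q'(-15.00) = -8.00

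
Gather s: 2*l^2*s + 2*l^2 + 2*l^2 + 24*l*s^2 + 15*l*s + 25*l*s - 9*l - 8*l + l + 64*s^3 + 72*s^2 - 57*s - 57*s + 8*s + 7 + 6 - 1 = 4*l^2 - 16*l + 64*s^3 + s^2*(24*l + 72) + s*(2*l^2 + 40*l - 106) + 12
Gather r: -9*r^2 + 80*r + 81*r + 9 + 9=-9*r^2 + 161*r + 18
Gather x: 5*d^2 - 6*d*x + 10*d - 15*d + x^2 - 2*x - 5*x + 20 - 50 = 5*d^2 - 5*d + x^2 + x*(-6*d - 7) - 30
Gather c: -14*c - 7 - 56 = -14*c - 63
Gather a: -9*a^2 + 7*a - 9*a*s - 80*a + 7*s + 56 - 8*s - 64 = -9*a^2 + a*(-9*s - 73) - s - 8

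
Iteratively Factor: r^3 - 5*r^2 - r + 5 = (r - 1)*(r^2 - 4*r - 5) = (r - 5)*(r - 1)*(r + 1)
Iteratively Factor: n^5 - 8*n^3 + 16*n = (n - 2)*(n^4 + 2*n^3 - 4*n^2 - 8*n) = (n - 2)*(n + 2)*(n^3 - 4*n) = n*(n - 2)*(n + 2)*(n^2 - 4) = n*(n - 2)*(n + 2)^2*(n - 2)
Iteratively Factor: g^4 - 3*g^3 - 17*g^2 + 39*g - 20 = (g + 4)*(g^3 - 7*g^2 + 11*g - 5) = (g - 1)*(g + 4)*(g^2 - 6*g + 5) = (g - 1)^2*(g + 4)*(g - 5)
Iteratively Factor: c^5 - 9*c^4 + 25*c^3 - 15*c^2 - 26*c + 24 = (c + 1)*(c^4 - 10*c^3 + 35*c^2 - 50*c + 24) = (c - 4)*(c + 1)*(c^3 - 6*c^2 + 11*c - 6) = (c - 4)*(c - 1)*(c + 1)*(c^2 - 5*c + 6) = (c - 4)*(c - 2)*(c - 1)*(c + 1)*(c - 3)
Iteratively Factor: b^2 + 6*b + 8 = (b + 4)*(b + 2)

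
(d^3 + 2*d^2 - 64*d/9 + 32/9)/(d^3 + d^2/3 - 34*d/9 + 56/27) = 3*(d + 4)/(3*d + 7)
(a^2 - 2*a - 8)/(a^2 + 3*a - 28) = (a + 2)/(a + 7)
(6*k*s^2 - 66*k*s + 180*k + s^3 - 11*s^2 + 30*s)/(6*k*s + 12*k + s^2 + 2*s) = (s^2 - 11*s + 30)/(s + 2)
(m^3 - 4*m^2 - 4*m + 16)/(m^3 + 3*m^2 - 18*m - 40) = (m - 2)/(m + 5)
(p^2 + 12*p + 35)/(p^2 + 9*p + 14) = (p + 5)/(p + 2)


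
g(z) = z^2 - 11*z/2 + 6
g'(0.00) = -5.50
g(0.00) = 6.00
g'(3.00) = 0.50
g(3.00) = -1.50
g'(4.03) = 2.56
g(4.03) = 0.08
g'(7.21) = 8.92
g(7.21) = 18.33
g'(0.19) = -5.12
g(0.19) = 4.99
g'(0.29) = -4.92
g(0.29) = 4.49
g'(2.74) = -0.02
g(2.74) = -1.56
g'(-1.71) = -8.92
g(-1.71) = 18.33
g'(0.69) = -4.12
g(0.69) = 2.68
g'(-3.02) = -11.54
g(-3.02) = 31.73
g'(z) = 2*z - 11/2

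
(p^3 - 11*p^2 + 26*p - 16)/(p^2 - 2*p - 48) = (p^2 - 3*p + 2)/(p + 6)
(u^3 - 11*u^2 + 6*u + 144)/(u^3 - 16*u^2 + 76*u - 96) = (u + 3)/(u - 2)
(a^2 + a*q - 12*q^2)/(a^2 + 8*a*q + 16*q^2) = (a - 3*q)/(a + 4*q)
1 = 1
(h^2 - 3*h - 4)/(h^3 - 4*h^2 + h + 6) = (h - 4)/(h^2 - 5*h + 6)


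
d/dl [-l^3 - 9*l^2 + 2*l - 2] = -3*l^2 - 18*l + 2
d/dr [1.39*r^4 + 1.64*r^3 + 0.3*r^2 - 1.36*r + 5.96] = 5.56*r^3 + 4.92*r^2 + 0.6*r - 1.36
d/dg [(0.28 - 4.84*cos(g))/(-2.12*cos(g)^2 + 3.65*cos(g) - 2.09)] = (10.2608*cos(g)^2 - 1.1872*cos(g) - 9.0936)*sin(g)/(4.4944*cos(g)^4 - 15.476*cos(g)^3 + 22.1841*cos(g)^2 - 15.257*cos(g) + 4.3681)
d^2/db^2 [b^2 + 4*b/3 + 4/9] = 2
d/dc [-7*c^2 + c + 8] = 1 - 14*c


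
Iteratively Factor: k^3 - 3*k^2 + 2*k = (k - 2)*(k^2 - k) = k*(k - 2)*(k - 1)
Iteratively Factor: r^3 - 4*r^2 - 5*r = (r - 5)*(r^2 + r) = r*(r - 5)*(r + 1)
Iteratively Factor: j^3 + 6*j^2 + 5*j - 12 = (j + 4)*(j^2 + 2*j - 3) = (j + 3)*(j + 4)*(j - 1)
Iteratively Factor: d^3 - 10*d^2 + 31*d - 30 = (d - 2)*(d^2 - 8*d + 15) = (d - 3)*(d - 2)*(d - 5)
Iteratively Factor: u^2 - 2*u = (u)*(u - 2)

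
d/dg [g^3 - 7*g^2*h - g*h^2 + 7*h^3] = 3*g^2 - 14*g*h - h^2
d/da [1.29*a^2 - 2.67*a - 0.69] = 2.58*a - 2.67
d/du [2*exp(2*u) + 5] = 4*exp(2*u)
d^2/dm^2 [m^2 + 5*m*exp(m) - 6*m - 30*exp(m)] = 5*m*exp(m) - 20*exp(m) + 2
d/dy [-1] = 0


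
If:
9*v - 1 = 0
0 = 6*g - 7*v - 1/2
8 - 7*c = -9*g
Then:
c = 17/12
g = 23/108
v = 1/9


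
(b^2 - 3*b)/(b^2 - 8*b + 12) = b*(b - 3)/(b^2 - 8*b + 12)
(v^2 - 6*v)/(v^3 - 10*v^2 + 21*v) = (v - 6)/(v^2 - 10*v + 21)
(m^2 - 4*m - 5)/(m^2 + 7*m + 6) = (m - 5)/(m + 6)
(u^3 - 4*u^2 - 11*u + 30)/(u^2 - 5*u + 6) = (u^2 - 2*u - 15)/(u - 3)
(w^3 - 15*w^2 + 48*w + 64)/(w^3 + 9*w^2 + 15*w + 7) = (w^2 - 16*w + 64)/(w^2 + 8*w + 7)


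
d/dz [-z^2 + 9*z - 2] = 9 - 2*z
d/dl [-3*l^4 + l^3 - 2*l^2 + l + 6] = -12*l^3 + 3*l^2 - 4*l + 1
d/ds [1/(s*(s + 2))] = 2*(-s - 1)/(s^2*(s^2 + 4*s + 4))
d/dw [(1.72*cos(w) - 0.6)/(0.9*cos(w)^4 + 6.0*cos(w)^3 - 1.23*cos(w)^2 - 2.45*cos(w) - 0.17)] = (4.644*cos(w)^4 + 18.48*cos(w)^3 - 12.9156*cos(w)^2 + 1.476*cos(w) + 1.7624)*sin(w)/(0.81*cos(w)^8 + 10.8*cos(w)^7 + 33.786*cos(w)^6 - 19.17*cos(w)^5 - 28.1931*cos(w)^4 + 3.987*cos(w)^3 + 6.4207*cos(w)^2 + 0.833*cos(w) + 0.0289)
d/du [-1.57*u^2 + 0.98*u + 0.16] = 0.98 - 3.14*u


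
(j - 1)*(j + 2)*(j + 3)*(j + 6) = j^4 + 10*j^3 + 25*j^2 - 36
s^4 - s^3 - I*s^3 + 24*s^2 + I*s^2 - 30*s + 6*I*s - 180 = (s - 3)*(s + 2)*(s - 6*I)*(s + 5*I)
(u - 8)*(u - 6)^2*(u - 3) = u^4 - 23*u^3 + 192*u^2 - 684*u + 864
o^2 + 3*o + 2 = (o + 1)*(o + 2)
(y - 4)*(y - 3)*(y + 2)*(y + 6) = y^4 + y^3 - 32*y^2 + 12*y + 144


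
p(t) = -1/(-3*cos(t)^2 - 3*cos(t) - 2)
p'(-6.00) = 0.04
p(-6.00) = 0.13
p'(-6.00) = 0.04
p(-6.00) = 0.13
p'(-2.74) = 0.31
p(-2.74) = 0.56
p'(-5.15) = 0.35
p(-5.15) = 0.26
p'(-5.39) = 0.21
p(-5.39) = 0.20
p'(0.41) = 0.06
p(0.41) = 0.14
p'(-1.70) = -0.80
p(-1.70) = 0.60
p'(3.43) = 0.22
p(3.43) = 0.53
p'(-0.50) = -0.08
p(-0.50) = 0.14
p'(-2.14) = 0.13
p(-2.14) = 0.80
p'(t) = -(-6*sin(t)*cos(t) - 3*sin(t))/(-3*cos(t)^2 - 3*cos(t) - 2)^2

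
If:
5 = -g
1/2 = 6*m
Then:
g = -5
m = 1/12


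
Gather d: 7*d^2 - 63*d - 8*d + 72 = 7*d^2 - 71*d + 72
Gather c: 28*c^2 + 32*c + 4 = 28*c^2 + 32*c + 4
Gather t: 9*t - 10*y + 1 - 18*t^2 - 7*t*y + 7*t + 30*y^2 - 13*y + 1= -18*t^2 + t*(16 - 7*y) + 30*y^2 - 23*y + 2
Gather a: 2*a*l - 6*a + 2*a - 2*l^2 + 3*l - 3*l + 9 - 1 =a*(2*l - 4) - 2*l^2 + 8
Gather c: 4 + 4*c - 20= 4*c - 16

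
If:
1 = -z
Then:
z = -1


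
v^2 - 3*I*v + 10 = (v - 5*I)*(v + 2*I)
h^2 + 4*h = h*(h + 4)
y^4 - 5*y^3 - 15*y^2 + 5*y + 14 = (y - 7)*(y - 1)*(y + 1)*(y + 2)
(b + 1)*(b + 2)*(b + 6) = b^3 + 9*b^2 + 20*b + 12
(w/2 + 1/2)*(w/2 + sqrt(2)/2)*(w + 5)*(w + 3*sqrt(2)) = w^4/4 + sqrt(2)*w^3 + 3*w^3/2 + 11*w^2/4 + 6*sqrt(2)*w^2 + 5*sqrt(2)*w + 9*w + 15/2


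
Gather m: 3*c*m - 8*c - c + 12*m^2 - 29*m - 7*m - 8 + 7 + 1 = -9*c + 12*m^2 + m*(3*c - 36)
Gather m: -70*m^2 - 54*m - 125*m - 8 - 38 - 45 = -70*m^2 - 179*m - 91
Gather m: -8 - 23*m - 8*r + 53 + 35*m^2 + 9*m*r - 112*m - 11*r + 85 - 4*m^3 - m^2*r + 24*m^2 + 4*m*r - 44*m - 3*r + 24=-4*m^3 + m^2*(59 - r) + m*(13*r - 179) - 22*r + 154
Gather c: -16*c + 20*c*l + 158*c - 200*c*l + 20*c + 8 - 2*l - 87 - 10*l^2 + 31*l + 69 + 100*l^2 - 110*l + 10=c*(162 - 180*l) + 90*l^2 - 81*l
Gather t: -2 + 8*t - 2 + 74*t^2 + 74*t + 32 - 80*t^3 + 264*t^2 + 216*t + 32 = -80*t^3 + 338*t^2 + 298*t + 60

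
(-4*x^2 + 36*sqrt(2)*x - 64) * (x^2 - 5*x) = -4*x^4 + 20*x^3 + 36*sqrt(2)*x^3 - 180*sqrt(2)*x^2 - 64*x^2 + 320*x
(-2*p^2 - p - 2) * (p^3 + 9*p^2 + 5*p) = -2*p^5 - 19*p^4 - 21*p^3 - 23*p^2 - 10*p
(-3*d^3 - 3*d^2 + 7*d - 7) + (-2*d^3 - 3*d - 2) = -5*d^3 - 3*d^2 + 4*d - 9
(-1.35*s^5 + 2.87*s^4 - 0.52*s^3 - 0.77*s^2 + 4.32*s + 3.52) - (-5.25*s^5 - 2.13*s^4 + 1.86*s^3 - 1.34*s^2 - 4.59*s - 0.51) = 3.9*s^5 + 5.0*s^4 - 2.38*s^3 + 0.57*s^2 + 8.91*s + 4.03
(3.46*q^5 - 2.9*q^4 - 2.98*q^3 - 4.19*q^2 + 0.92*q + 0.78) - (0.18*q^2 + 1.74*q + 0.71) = 3.46*q^5 - 2.9*q^4 - 2.98*q^3 - 4.37*q^2 - 0.82*q + 0.0700000000000001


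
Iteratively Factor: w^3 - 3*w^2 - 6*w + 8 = (w - 4)*(w^2 + w - 2) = (w - 4)*(w - 1)*(w + 2)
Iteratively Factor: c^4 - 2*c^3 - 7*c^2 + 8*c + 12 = (c - 2)*(c^3 - 7*c - 6) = (c - 3)*(c - 2)*(c^2 + 3*c + 2) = (c - 3)*(c - 2)*(c + 2)*(c + 1)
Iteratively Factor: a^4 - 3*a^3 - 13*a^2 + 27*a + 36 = (a - 4)*(a^3 + a^2 - 9*a - 9) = (a - 4)*(a - 3)*(a^2 + 4*a + 3) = (a - 4)*(a - 3)*(a + 3)*(a + 1)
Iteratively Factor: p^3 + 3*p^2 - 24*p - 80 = (p + 4)*(p^2 - p - 20) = (p + 4)^2*(p - 5)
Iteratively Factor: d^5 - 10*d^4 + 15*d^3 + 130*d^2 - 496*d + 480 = (d - 3)*(d^4 - 7*d^3 - 6*d^2 + 112*d - 160) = (d - 3)*(d - 2)*(d^3 - 5*d^2 - 16*d + 80) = (d - 4)*(d - 3)*(d - 2)*(d^2 - d - 20) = (d - 4)*(d - 3)*(d - 2)*(d + 4)*(d - 5)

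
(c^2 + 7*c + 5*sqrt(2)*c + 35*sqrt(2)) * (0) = 0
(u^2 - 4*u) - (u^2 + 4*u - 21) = 21 - 8*u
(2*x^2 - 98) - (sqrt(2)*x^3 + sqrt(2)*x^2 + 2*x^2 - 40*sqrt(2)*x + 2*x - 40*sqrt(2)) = -sqrt(2)*x^3 - sqrt(2)*x^2 - 2*x + 40*sqrt(2)*x - 98 + 40*sqrt(2)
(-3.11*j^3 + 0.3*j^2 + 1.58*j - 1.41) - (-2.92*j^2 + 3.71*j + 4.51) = -3.11*j^3 + 3.22*j^2 - 2.13*j - 5.92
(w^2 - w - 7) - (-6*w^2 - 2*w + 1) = 7*w^2 + w - 8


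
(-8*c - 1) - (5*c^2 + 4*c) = -5*c^2 - 12*c - 1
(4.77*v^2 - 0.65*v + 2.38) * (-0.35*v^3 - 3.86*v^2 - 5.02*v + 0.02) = -1.6695*v^5 - 18.1847*v^4 - 22.2694*v^3 - 5.8284*v^2 - 11.9606*v + 0.0476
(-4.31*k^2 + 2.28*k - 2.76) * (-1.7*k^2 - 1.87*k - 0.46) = 7.327*k^4 + 4.1837*k^3 + 2.411*k^2 + 4.1124*k + 1.2696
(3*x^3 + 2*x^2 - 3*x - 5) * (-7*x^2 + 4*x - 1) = -21*x^5 - 2*x^4 + 26*x^3 + 21*x^2 - 17*x + 5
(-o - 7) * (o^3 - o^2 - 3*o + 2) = -o^4 - 6*o^3 + 10*o^2 + 19*o - 14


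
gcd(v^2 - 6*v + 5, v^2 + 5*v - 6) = v - 1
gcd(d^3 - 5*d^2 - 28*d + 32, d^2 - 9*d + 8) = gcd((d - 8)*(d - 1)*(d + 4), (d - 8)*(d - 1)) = d^2 - 9*d + 8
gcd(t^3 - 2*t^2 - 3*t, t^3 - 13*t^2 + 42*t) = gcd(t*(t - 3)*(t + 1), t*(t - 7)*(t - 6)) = t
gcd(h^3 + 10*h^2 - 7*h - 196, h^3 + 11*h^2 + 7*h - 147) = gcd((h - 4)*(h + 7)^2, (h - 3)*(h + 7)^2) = h^2 + 14*h + 49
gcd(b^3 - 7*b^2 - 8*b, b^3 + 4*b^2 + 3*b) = b^2 + b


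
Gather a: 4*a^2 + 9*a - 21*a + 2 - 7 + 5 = 4*a^2 - 12*a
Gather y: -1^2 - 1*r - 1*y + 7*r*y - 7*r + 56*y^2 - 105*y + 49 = -8*r + 56*y^2 + y*(7*r - 106) + 48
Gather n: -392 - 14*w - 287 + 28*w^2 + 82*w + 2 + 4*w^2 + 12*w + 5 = 32*w^2 + 80*w - 672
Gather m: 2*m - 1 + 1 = 2*m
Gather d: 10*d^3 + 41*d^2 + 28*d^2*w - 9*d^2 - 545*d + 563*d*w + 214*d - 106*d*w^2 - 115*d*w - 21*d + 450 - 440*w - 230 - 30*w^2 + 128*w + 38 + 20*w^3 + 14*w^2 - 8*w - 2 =10*d^3 + d^2*(28*w + 32) + d*(-106*w^2 + 448*w - 352) + 20*w^3 - 16*w^2 - 320*w + 256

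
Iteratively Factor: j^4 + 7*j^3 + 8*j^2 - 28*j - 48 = (j + 2)*(j^3 + 5*j^2 - 2*j - 24) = (j + 2)*(j + 3)*(j^2 + 2*j - 8) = (j - 2)*(j + 2)*(j + 3)*(j + 4)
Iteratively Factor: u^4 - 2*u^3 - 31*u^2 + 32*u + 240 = (u - 4)*(u^3 + 2*u^2 - 23*u - 60) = (u - 4)*(u + 3)*(u^2 - u - 20) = (u - 5)*(u - 4)*(u + 3)*(u + 4)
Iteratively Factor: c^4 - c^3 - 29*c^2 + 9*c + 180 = (c + 3)*(c^3 - 4*c^2 - 17*c + 60) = (c + 3)*(c + 4)*(c^2 - 8*c + 15) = (c - 3)*(c + 3)*(c + 4)*(c - 5)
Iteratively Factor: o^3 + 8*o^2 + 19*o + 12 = (o + 1)*(o^2 + 7*o + 12) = (o + 1)*(o + 4)*(o + 3)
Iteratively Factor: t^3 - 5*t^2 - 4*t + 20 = (t - 5)*(t^2 - 4) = (t - 5)*(t - 2)*(t + 2)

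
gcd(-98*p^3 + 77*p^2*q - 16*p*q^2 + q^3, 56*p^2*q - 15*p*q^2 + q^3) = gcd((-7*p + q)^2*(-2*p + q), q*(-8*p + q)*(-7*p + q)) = 7*p - q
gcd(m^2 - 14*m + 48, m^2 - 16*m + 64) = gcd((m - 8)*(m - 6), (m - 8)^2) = m - 8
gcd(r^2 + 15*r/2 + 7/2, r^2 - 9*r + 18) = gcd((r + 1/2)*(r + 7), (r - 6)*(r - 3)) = 1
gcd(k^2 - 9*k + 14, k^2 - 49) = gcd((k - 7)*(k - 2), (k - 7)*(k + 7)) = k - 7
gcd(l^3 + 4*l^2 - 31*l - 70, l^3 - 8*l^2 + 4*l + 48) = l + 2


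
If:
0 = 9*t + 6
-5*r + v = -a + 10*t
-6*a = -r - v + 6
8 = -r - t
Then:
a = -170/21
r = -22/3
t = -2/3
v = -740/21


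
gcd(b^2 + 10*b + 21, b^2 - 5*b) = 1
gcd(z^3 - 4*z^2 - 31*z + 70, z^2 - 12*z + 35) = z - 7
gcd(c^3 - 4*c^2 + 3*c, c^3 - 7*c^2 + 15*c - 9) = c^2 - 4*c + 3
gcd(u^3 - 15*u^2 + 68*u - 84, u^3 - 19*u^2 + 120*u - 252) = u^2 - 13*u + 42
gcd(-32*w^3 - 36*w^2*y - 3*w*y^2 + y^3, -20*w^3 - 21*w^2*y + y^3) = 4*w^2 + 5*w*y + y^2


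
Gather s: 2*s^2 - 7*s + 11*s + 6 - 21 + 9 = 2*s^2 + 4*s - 6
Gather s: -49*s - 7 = -49*s - 7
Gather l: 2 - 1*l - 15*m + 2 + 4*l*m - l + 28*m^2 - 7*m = l*(4*m - 2) + 28*m^2 - 22*m + 4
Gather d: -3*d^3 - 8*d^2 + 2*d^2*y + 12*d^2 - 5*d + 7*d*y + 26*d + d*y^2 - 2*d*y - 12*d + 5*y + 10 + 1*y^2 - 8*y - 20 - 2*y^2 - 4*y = -3*d^3 + d^2*(2*y + 4) + d*(y^2 + 5*y + 9) - y^2 - 7*y - 10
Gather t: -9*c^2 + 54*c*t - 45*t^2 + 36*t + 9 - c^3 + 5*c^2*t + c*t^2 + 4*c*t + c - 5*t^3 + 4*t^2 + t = -c^3 - 9*c^2 + c - 5*t^3 + t^2*(c - 41) + t*(5*c^2 + 58*c + 37) + 9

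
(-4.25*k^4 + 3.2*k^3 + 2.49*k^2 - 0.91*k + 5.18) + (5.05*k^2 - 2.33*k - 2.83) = -4.25*k^4 + 3.2*k^3 + 7.54*k^2 - 3.24*k + 2.35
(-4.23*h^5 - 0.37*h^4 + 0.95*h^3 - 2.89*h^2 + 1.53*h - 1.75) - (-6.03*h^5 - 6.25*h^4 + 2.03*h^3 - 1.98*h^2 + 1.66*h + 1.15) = 1.8*h^5 + 5.88*h^4 - 1.08*h^3 - 0.91*h^2 - 0.13*h - 2.9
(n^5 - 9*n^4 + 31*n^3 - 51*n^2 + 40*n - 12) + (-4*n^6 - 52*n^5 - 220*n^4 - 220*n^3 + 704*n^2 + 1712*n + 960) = -4*n^6 - 51*n^5 - 229*n^4 - 189*n^3 + 653*n^2 + 1752*n + 948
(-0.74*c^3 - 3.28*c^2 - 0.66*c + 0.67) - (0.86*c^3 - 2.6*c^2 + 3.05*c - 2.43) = -1.6*c^3 - 0.68*c^2 - 3.71*c + 3.1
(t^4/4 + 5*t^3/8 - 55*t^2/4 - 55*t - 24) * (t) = t^5/4 + 5*t^4/8 - 55*t^3/4 - 55*t^2 - 24*t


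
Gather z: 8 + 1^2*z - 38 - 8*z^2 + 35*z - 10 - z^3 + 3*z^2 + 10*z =-z^3 - 5*z^2 + 46*z - 40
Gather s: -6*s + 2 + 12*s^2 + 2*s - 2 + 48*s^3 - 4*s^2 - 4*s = 48*s^3 + 8*s^2 - 8*s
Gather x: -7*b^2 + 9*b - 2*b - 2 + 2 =-7*b^2 + 7*b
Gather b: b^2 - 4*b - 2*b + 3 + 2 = b^2 - 6*b + 5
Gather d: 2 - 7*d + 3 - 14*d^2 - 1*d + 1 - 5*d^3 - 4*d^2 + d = -5*d^3 - 18*d^2 - 7*d + 6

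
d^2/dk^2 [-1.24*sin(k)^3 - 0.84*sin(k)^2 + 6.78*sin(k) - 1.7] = -5.85*sin(k) - 2.79*sin(3*k) - 1.68*cos(2*k)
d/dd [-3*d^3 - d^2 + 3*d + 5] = -9*d^2 - 2*d + 3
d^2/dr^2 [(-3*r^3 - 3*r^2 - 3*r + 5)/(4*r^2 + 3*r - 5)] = 2*(-99*r^3 + 195*r^2 - 225*r + 25)/(64*r^6 + 144*r^5 - 132*r^4 - 333*r^3 + 165*r^2 + 225*r - 125)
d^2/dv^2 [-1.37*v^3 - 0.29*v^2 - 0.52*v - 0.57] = -8.22*v - 0.58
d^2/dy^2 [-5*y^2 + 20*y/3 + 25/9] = -10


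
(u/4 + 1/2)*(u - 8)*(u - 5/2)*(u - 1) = u^4/4 - 19*u^3/8 + 15*u^2/8 + 41*u/4 - 10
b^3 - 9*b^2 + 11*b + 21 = (b - 7)*(b - 3)*(b + 1)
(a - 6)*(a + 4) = a^2 - 2*a - 24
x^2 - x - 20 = (x - 5)*(x + 4)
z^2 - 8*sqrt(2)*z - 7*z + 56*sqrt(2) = (z - 7)*(z - 8*sqrt(2))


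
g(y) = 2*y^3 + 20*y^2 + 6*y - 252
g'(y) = 6*y^2 + 40*y + 6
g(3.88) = 189.19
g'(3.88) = 251.53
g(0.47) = -244.55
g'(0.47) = 26.13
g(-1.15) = -235.49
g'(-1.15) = -32.06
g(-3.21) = -131.33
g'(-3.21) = -60.58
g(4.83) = 468.92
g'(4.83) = 339.17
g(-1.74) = -212.42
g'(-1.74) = -45.43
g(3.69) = 142.95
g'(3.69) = 235.30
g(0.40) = -246.27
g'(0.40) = 22.96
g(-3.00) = -144.00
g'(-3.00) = -60.00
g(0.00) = -252.00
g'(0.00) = 6.00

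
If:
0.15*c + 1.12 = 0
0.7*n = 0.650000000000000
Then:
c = -7.47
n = 0.93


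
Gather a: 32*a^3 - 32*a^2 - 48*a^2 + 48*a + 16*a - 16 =32*a^3 - 80*a^2 + 64*a - 16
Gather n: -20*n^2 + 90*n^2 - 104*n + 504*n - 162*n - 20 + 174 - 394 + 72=70*n^2 + 238*n - 168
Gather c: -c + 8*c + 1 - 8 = 7*c - 7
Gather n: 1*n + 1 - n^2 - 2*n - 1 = -n^2 - n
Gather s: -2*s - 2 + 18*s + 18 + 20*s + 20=36*s + 36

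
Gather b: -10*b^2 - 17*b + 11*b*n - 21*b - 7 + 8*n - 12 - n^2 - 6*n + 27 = -10*b^2 + b*(11*n - 38) - n^2 + 2*n + 8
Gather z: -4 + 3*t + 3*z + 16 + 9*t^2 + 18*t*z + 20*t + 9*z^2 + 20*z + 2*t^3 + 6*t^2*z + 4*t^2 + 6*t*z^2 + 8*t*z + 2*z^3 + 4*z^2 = 2*t^3 + 13*t^2 + 23*t + 2*z^3 + z^2*(6*t + 13) + z*(6*t^2 + 26*t + 23) + 12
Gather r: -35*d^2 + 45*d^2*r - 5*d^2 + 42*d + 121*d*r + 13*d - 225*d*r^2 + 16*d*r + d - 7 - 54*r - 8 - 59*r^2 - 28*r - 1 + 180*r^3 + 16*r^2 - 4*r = -40*d^2 + 56*d + 180*r^3 + r^2*(-225*d - 43) + r*(45*d^2 + 137*d - 86) - 16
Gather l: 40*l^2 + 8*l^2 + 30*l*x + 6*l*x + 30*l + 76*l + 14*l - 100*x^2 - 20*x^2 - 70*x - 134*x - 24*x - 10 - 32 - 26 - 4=48*l^2 + l*(36*x + 120) - 120*x^2 - 228*x - 72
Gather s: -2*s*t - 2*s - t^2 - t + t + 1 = s*(-2*t - 2) - t^2 + 1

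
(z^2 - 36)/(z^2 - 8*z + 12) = (z + 6)/(z - 2)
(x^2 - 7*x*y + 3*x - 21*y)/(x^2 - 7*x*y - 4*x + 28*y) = (x + 3)/(x - 4)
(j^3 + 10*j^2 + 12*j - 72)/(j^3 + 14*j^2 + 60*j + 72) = (j - 2)/(j + 2)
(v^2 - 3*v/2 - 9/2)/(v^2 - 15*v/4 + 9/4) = 2*(2*v + 3)/(4*v - 3)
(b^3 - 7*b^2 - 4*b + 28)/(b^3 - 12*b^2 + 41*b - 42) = (b + 2)/(b - 3)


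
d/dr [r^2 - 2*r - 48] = 2*r - 2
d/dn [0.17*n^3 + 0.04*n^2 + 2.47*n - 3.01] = 0.51*n^2 + 0.08*n + 2.47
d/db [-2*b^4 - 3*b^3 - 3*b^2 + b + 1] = -8*b^3 - 9*b^2 - 6*b + 1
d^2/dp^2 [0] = 0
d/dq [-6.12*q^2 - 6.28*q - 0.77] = -12.24*q - 6.28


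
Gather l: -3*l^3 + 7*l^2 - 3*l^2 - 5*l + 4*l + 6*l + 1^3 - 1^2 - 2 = -3*l^3 + 4*l^2 + 5*l - 2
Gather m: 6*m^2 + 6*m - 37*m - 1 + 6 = 6*m^2 - 31*m + 5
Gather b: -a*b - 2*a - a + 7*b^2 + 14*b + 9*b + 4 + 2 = -3*a + 7*b^2 + b*(23 - a) + 6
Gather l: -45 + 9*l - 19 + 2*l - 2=11*l - 66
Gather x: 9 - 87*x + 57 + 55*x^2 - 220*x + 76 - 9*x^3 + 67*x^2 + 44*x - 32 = -9*x^3 + 122*x^2 - 263*x + 110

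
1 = 1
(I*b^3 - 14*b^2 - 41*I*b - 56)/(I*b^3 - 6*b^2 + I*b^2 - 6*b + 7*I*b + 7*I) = (b + 8*I)/(b + 1)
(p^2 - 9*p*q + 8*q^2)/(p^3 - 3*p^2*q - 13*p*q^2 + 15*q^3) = (p - 8*q)/(p^2 - 2*p*q - 15*q^2)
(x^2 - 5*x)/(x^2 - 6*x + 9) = x*(x - 5)/(x^2 - 6*x + 9)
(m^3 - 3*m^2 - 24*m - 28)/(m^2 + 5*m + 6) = (m^2 - 5*m - 14)/(m + 3)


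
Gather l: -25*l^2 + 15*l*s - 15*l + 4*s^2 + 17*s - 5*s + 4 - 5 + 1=-25*l^2 + l*(15*s - 15) + 4*s^2 + 12*s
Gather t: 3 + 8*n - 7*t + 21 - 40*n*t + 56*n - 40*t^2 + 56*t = 64*n - 40*t^2 + t*(49 - 40*n) + 24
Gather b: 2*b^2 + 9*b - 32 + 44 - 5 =2*b^2 + 9*b + 7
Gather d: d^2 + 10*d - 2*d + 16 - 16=d^2 + 8*d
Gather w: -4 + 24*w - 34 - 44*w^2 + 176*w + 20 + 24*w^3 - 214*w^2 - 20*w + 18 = 24*w^3 - 258*w^2 + 180*w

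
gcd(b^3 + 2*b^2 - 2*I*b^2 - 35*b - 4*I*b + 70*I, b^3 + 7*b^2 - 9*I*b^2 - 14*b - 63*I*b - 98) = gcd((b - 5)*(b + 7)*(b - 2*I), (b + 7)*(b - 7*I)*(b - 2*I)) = b^2 + b*(7 - 2*I) - 14*I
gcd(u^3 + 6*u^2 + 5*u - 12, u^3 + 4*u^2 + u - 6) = u^2 + 2*u - 3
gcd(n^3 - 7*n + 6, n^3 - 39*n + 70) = n - 2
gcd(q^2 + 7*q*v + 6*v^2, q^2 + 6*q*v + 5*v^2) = q + v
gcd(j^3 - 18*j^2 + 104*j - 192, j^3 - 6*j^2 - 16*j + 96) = j^2 - 10*j + 24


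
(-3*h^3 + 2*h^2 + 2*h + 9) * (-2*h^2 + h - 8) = 6*h^5 - 7*h^4 + 22*h^3 - 32*h^2 - 7*h - 72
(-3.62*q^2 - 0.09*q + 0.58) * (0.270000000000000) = -0.9774*q^2 - 0.0243*q + 0.1566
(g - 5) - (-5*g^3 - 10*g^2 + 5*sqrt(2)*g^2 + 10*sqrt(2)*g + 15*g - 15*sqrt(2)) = 5*g^3 - 5*sqrt(2)*g^2 + 10*g^2 - 10*sqrt(2)*g - 14*g - 5 + 15*sqrt(2)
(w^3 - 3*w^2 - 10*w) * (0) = 0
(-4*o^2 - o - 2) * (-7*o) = 28*o^3 + 7*o^2 + 14*o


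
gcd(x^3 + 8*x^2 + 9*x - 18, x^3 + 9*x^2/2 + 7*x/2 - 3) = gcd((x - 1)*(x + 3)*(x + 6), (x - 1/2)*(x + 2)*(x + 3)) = x + 3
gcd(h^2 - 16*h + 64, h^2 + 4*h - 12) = 1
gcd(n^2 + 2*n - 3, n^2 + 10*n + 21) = n + 3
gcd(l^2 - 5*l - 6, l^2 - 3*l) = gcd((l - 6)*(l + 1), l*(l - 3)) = 1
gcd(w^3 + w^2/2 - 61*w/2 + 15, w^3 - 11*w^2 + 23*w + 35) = w - 5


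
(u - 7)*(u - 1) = u^2 - 8*u + 7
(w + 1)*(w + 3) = w^2 + 4*w + 3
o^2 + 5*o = o*(o + 5)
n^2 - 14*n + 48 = (n - 8)*(n - 6)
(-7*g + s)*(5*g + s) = -35*g^2 - 2*g*s + s^2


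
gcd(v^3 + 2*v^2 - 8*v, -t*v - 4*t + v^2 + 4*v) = v + 4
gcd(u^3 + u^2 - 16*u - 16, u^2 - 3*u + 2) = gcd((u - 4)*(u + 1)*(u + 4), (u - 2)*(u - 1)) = 1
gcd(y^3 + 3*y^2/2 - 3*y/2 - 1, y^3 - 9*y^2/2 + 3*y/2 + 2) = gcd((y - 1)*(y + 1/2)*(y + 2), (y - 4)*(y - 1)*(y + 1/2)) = y^2 - y/2 - 1/2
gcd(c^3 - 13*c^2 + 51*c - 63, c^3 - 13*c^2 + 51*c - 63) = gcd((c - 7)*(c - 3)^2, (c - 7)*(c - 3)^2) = c^3 - 13*c^2 + 51*c - 63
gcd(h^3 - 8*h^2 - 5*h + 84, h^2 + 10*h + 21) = h + 3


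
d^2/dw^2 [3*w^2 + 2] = 6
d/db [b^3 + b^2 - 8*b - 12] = 3*b^2 + 2*b - 8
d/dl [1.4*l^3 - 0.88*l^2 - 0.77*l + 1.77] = 4.2*l^2 - 1.76*l - 0.77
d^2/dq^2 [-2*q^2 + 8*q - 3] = -4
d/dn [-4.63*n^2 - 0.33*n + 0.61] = -9.26*n - 0.33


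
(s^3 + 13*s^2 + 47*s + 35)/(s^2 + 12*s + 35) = s + 1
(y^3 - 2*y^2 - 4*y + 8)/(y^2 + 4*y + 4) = (y^2 - 4*y + 4)/(y + 2)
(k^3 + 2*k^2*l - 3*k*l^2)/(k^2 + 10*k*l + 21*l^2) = k*(k - l)/(k + 7*l)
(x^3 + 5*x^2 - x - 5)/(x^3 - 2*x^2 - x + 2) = (x + 5)/(x - 2)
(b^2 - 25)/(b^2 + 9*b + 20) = (b - 5)/(b + 4)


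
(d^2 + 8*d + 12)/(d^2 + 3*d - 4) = (d^2 + 8*d + 12)/(d^2 + 3*d - 4)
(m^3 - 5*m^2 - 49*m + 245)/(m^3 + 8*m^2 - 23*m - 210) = (m - 7)/(m + 6)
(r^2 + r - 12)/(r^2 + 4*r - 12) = (r^2 + r - 12)/(r^2 + 4*r - 12)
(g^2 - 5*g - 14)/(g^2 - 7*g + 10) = (g^2 - 5*g - 14)/(g^2 - 7*g + 10)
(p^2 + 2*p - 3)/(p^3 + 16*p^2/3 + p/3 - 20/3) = 3*(p + 3)/(3*p^2 + 19*p + 20)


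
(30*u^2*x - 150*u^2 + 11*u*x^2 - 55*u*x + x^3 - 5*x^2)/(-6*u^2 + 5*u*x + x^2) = (5*u*x - 25*u + x^2 - 5*x)/(-u + x)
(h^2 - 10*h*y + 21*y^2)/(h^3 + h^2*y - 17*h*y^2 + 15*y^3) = (-h + 7*y)/(-h^2 - 4*h*y + 5*y^2)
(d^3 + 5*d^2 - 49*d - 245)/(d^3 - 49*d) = (d + 5)/d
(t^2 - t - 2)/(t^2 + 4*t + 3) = (t - 2)/(t + 3)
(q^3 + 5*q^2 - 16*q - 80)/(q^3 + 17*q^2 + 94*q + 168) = (q^2 + q - 20)/(q^2 + 13*q + 42)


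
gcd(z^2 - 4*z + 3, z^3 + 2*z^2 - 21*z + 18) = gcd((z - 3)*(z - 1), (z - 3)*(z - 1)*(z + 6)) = z^2 - 4*z + 3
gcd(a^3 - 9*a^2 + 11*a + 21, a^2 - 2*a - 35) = a - 7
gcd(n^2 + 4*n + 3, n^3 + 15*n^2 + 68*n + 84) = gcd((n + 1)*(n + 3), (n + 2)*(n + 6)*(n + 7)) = 1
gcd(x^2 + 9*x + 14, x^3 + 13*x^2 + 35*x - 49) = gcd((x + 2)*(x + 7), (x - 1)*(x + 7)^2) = x + 7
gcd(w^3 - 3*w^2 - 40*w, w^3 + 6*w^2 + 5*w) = w^2 + 5*w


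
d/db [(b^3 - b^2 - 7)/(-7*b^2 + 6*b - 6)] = (-7*b^4 + 12*b^3 - 24*b^2 - 86*b + 42)/(49*b^4 - 84*b^3 + 120*b^2 - 72*b + 36)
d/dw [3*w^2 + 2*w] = 6*w + 2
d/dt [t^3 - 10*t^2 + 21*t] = 3*t^2 - 20*t + 21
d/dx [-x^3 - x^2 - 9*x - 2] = -3*x^2 - 2*x - 9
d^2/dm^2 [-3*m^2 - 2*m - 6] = -6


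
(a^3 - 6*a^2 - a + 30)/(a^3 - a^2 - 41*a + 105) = (a + 2)/(a + 7)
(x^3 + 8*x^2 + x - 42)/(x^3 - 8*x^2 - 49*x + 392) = (x^2 + x - 6)/(x^2 - 15*x + 56)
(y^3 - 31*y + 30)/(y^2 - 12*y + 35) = (y^2 + 5*y - 6)/(y - 7)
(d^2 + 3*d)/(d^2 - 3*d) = (d + 3)/(d - 3)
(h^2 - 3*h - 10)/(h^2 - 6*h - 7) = (-h^2 + 3*h + 10)/(-h^2 + 6*h + 7)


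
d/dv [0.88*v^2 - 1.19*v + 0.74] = 1.76*v - 1.19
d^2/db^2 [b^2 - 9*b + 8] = 2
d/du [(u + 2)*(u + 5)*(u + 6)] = 3*u^2 + 26*u + 52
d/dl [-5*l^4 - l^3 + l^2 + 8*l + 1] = -20*l^3 - 3*l^2 + 2*l + 8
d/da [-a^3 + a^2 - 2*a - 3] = -3*a^2 + 2*a - 2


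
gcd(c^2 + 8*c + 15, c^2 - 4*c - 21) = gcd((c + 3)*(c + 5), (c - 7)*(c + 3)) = c + 3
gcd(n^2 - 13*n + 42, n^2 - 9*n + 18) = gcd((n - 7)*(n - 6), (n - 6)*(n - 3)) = n - 6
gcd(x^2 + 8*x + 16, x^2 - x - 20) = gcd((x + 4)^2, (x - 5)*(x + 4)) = x + 4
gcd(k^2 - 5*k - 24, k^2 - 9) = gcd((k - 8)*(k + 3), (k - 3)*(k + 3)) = k + 3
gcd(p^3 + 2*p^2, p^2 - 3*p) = p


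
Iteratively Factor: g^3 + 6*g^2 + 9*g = (g + 3)*(g^2 + 3*g) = g*(g + 3)*(g + 3)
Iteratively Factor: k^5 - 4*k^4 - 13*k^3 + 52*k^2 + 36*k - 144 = (k - 3)*(k^4 - k^3 - 16*k^2 + 4*k + 48) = (k - 3)*(k + 2)*(k^3 - 3*k^2 - 10*k + 24) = (k - 3)*(k + 2)*(k + 3)*(k^2 - 6*k + 8) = (k - 3)*(k - 2)*(k + 2)*(k + 3)*(k - 4)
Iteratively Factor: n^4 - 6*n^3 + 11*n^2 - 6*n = (n - 2)*(n^3 - 4*n^2 + 3*n) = (n - 2)*(n - 1)*(n^2 - 3*n) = n*(n - 2)*(n - 1)*(n - 3)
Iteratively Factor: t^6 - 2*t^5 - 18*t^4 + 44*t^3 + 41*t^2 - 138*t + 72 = (t + 4)*(t^5 - 6*t^4 + 6*t^3 + 20*t^2 - 39*t + 18) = (t - 1)*(t + 4)*(t^4 - 5*t^3 + t^2 + 21*t - 18) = (t - 1)^2*(t + 4)*(t^3 - 4*t^2 - 3*t + 18) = (t - 3)*(t - 1)^2*(t + 4)*(t^2 - t - 6) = (t - 3)*(t - 1)^2*(t + 2)*(t + 4)*(t - 3)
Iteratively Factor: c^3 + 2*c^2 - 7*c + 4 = (c - 1)*(c^2 + 3*c - 4) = (c - 1)*(c + 4)*(c - 1)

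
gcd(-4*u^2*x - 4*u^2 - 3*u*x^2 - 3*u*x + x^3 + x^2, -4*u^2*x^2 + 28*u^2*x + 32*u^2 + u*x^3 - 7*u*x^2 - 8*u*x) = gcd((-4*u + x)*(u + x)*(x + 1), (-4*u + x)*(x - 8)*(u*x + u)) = -4*u*x - 4*u + x^2 + x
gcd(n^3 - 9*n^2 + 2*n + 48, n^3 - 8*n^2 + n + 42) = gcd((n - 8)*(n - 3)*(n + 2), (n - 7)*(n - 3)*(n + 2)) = n^2 - n - 6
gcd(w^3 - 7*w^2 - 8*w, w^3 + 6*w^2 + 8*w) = w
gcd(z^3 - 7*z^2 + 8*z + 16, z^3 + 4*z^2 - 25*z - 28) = z^2 - 3*z - 4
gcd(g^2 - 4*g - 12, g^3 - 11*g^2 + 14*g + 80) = g + 2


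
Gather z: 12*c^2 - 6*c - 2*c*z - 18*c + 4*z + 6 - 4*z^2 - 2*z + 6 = 12*c^2 - 24*c - 4*z^2 + z*(2 - 2*c) + 12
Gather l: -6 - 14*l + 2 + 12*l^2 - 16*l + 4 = 12*l^2 - 30*l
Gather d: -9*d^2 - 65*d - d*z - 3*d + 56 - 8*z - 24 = -9*d^2 + d*(-z - 68) - 8*z + 32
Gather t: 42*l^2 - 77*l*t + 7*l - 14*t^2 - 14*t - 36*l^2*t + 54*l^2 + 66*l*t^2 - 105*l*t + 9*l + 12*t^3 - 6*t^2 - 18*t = 96*l^2 + 16*l + 12*t^3 + t^2*(66*l - 20) + t*(-36*l^2 - 182*l - 32)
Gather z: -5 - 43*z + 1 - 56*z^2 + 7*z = -56*z^2 - 36*z - 4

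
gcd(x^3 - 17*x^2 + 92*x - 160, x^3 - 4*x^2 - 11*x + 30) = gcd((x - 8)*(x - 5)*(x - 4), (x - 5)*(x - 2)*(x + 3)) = x - 5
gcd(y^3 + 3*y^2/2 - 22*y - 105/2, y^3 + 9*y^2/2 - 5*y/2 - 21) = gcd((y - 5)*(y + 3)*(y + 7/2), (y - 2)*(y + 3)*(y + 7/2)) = y^2 + 13*y/2 + 21/2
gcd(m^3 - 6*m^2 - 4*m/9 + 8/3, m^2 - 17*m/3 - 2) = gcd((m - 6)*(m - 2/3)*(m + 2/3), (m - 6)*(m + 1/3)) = m - 6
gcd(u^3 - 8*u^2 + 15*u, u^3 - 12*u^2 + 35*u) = u^2 - 5*u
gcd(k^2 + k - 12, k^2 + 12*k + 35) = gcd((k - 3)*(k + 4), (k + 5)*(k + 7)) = 1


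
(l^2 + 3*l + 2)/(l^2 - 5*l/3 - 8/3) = 3*(l + 2)/(3*l - 8)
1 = 1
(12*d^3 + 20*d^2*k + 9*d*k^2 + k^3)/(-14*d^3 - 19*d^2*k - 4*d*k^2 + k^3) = (-6*d - k)/(7*d - k)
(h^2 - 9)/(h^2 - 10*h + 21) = (h + 3)/(h - 7)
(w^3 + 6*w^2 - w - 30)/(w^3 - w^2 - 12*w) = (w^2 + 3*w - 10)/(w*(w - 4))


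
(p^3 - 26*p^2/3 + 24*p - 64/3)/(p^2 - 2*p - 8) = (3*p^2 - 14*p + 16)/(3*(p + 2))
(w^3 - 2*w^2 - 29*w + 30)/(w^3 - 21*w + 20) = (w - 6)/(w - 4)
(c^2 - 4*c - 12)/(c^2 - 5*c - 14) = (c - 6)/(c - 7)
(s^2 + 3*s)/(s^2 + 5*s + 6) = s/(s + 2)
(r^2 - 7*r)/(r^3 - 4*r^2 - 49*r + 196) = r/(r^2 + 3*r - 28)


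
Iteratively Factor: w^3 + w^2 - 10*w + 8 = (w + 4)*(w^2 - 3*w + 2) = (w - 2)*(w + 4)*(w - 1)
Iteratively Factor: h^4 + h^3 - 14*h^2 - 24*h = (h + 3)*(h^3 - 2*h^2 - 8*h) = (h - 4)*(h + 3)*(h^2 + 2*h) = (h - 4)*(h + 2)*(h + 3)*(h)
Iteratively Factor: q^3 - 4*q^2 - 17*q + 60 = (q + 4)*(q^2 - 8*q + 15) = (q - 3)*(q + 4)*(q - 5)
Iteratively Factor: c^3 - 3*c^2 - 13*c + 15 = (c + 3)*(c^2 - 6*c + 5) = (c - 1)*(c + 3)*(c - 5)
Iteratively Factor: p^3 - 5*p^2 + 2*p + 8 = (p + 1)*(p^2 - 6*p + 8) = (p - 2)*(p + 1)*(p - 4)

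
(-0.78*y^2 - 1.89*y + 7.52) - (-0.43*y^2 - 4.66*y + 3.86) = -0.35*y^2 + 2.77*y + 3.66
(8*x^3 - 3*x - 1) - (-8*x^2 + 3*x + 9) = 8*x^3 + 8*x^2 - 6*x - 10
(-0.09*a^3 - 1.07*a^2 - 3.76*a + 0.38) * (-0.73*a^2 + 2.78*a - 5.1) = 0.0657*a^5 + 0.5309*a^4 + 0.2292*a^3 - 5.2732*a^2 + 20.2324*a - 1.938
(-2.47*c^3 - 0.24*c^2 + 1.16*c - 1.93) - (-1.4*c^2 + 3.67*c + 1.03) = -2.47*c^3 + 1.16*c^2 - 2.51*c - 2.96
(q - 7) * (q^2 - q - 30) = q^3 - 8*q^2 - 23*q + 210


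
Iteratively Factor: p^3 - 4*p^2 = (p - 4)*(p^2) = p*(p - 4)*(p)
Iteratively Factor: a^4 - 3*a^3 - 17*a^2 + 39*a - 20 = (a - 1)*(a^3 - 2*a^2 - 19*a + 20) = (a - 5)*(a - 1)*(a^2 + 3*a - 4) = (a - 5)*(a - 1)*(a + 4)*(a - 1)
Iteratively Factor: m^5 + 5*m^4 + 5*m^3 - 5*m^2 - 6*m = (m - 1)*(m^4 + 6*m^3 + 11*m^2 + 6*m) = (m - 1)*(m + 3)*(m^3 + 3*m^2 + 2*m) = m*(m - 1)*(m + 3)*(m^2 + 3*m + 2) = m*(m - 1)*(m + 2)*(m + 3)*(m + 1)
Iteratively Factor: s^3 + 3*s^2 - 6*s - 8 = (s + 1)*(s^2 + 2*s - 8) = (s - 2)*(s + 1)*(s + 4)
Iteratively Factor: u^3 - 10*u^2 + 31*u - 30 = (u - 5)*(u^2 - 5*u + 6) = (u - 5)*(u - 2)*(u - 3)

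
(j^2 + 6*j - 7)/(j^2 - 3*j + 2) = (j + 7)/(j - 2)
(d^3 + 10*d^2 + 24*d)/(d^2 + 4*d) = d + 6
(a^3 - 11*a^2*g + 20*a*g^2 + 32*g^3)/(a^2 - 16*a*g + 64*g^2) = (a^2 - 3*a*g - 4*g^2)/(a - 8*g)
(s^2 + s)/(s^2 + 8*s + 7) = s/(s + 7)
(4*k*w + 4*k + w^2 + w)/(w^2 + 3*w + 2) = (4*k + w)/(w + 2)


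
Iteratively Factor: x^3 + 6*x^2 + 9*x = (x)*(x^2 + 6*x + 9) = x*(x + 3)*(x + 3)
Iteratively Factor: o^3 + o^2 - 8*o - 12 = (o + 2)*(o^2 - o - 6) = (o + 2)^2*(o - 3)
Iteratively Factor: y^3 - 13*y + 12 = (y + 4)*(y^2 - 4*y + 3) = (y - 1)*(y + 4)*(y - 3)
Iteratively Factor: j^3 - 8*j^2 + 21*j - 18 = (j - 3)*(j^2 - 5*j + 6) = (j - 3)*(j - 2)*(j - 3)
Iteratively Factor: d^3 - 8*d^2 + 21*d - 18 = (d - 3)*(d^2 - 5*d + 6) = (d - 3)*(d - 2)*(d - 3)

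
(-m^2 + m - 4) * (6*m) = -6*m^3 + 6*m^2 - 24*m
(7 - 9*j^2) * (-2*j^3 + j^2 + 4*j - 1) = 18*j^5 - 9*j^4 - 50*j^3 + 16*j^2 + 28*j - 7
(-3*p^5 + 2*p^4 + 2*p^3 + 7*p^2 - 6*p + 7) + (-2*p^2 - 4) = -3*p^5 + 2*p^4 + 2*p^3 + 5*p^2 - 6*p + 3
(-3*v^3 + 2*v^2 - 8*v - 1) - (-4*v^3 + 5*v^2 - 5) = v^3 - 3*v^2 - 8*v + 4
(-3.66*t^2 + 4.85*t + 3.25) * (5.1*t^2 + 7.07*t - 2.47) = -18.666*t^4 - 1.1412*t^3 + 59.9047*t^2 + 10.998*t - 8.0275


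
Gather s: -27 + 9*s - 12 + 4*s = 13*s - 39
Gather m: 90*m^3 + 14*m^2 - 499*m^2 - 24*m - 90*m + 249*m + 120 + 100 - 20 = 90*m^3 - 485*m^2 + 135*m + 200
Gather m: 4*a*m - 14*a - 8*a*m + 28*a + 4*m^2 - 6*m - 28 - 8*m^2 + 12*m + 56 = 14*a - 4*m^2 + m*(6 - 4*a) + 28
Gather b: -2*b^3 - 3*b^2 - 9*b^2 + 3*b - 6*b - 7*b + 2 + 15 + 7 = -2*b^3 - 12*b^2 - 10*b + 24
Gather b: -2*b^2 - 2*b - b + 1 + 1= -2*b^2 - 3*b + 2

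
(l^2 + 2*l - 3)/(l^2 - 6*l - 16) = (-l^2 - 2*l + 3)/(-l^2 + 6*l + 16)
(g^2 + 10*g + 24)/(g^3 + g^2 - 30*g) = (g + 4)/(g*(g - 5))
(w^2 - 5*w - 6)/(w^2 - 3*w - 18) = (w + 1)/(w + 3)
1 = 1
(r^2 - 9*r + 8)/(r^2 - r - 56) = (r - 1)/(r + 7)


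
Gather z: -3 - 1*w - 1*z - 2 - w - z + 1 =-2*w - 2*z - 4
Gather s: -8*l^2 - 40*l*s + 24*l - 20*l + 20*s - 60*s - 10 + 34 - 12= -8*l^2 + 4*l + s*(-40*l - 40) + 12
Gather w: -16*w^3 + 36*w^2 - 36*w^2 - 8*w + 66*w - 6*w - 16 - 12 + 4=-16*w^3 + 52*w - 24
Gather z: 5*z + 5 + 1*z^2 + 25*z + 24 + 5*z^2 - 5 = 6*z^2 + 30*z + 24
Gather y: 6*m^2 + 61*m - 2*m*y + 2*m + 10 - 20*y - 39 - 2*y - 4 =6*m^2 + 63*m + y*(-2*m - 22) - 33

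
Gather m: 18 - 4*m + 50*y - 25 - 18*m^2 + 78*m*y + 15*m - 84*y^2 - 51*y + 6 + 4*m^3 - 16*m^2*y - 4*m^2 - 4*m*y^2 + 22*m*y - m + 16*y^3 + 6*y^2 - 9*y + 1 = 4*m^3 + m^2*(-16*y - 22) + m*(-4*y^2 + 100*y + 10) + 16*y^3 - 78*y^2 - 10*y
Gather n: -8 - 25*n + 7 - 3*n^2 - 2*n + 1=-3*n^2 - 27*n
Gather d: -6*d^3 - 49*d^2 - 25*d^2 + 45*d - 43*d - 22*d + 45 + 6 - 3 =-6*d^3 - 74*d^2 - 20*d + 48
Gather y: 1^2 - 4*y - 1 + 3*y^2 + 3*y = 3*y^2 - y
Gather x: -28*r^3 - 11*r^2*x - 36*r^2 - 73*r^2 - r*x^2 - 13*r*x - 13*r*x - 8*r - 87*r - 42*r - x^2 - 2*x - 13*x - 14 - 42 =-28*r^3 - 109*r^2 - 137*r + x^2*(-r - 1) + x*(-11*r^2 - 26*r - 15) - 56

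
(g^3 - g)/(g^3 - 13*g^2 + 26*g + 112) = (g^3 - g)/(g^3 - 13*g^2 + 26*g + 112)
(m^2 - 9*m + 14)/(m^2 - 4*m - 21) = (m - 2)/(m + 3)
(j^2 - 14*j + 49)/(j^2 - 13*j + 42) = (j - 7)/(j - 6)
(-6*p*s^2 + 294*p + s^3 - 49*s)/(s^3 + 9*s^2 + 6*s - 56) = (-6*p*s + 42*p + s^2 - 7*s)/(s^2 + 2*s - 8)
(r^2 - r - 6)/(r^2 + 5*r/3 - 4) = 3*(r^2 - r - 6)/(3*r^2 + 5*r - 12)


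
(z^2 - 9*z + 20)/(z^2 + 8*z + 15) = (z^2 - 9*z + 20)/(z^2 + 8*z + 15)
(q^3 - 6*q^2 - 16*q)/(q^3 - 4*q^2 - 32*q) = (q + 2)/(q + 4)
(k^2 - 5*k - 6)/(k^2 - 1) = (k - 6)/(k - 1)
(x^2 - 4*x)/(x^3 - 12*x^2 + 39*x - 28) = x/(x^2 - 8*x + 7)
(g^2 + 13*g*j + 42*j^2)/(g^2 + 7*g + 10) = (g^2 + 13*g*j + 42*j^2)/(g^2 + 7*g + 10)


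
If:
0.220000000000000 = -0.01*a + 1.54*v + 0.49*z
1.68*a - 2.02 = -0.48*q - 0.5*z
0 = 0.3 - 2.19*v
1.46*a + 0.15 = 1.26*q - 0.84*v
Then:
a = 0.85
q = 1.20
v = 0.14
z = 0.04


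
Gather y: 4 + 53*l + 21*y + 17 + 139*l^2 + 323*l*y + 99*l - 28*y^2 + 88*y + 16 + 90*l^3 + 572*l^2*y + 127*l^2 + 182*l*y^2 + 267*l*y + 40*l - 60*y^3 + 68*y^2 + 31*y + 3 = 90*l^3 + 266*l^2 + 192*l - 60*y^3 + y^2*(182*l + 40) + y*(572*l^2 + 590*l + 140) + 40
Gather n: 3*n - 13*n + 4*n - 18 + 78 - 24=36 - 6*n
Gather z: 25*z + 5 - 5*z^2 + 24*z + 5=-5*z^2 + 49*z + 10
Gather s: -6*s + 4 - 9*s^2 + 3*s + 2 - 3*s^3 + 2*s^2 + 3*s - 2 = -3*s^3 - 7*s^2 + 4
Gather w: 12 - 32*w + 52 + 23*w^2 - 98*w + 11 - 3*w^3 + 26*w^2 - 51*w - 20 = -3*w^3 + 49*w^2 - 181*w + 55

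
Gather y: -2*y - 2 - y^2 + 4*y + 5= -y^2 + 2*y + 3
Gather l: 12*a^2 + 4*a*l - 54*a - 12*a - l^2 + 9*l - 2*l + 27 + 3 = 12*a^2 - 66*a - l^2 + l*(4*a + 7) + 30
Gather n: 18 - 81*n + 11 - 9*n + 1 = 30 - 90*n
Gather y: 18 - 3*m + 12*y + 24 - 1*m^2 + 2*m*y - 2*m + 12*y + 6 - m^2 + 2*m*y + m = -2*m^2 - 4*m + y*(4*m + 24) + 48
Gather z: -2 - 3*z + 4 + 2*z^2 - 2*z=2*z^2 - 5*z + 2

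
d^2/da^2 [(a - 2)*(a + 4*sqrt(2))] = 2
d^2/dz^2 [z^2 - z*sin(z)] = z*sin(z) - 2*cos(z) + 2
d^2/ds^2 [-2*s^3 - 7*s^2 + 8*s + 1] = -12*s - 14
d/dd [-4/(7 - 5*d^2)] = -40*d/(5*d^2 - 7)^2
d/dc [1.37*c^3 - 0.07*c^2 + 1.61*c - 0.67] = 4.11*c^2 - 0.14*c + 1.61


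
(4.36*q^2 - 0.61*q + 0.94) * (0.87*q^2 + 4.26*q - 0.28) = 3.7932*q^4 + 18.0429*q^3 - 3.0016*q^2 + 4.1752*q - 0.2632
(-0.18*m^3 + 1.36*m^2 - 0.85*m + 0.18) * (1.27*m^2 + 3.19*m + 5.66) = -0.2286*m^5 + 1.153*m^4 + 2.2401*m^3 + 5.2147*m^2 - 4.2368*m + 1.0188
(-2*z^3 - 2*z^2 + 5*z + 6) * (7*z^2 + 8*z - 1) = -14*z^5 - 30*z^4 + 21*z^3 + 84*z^2 + 43*z - 6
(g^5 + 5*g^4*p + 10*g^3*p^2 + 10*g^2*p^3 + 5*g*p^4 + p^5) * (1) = g^5 + 5*g^4*p + 10*g^3*p^2 + 10*g^2*p^3 + 5*g*p^4 + p^5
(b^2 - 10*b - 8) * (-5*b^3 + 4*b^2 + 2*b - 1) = -5*b^5 + 54*b^4 + 2*b^3 - 53*b^2 - 6*b + 8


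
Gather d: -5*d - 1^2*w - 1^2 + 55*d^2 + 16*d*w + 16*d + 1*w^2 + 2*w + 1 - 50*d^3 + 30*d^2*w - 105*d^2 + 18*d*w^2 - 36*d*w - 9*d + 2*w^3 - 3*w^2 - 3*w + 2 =-50*d^3 + d^2*(30*w - 50) + d*(18*w^2 - 20*w + 2) + 2*w^3 - 2*w^2 - 2*w + 2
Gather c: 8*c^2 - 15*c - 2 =8*c^2 - 15*c - 2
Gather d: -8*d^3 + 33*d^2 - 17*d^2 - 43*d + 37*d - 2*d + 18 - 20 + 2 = -8*d^3 + 16*d^2 - 8*d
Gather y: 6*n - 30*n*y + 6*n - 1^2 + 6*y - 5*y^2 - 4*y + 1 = 12*n - 5*y^2 + y*(2 - 30*n)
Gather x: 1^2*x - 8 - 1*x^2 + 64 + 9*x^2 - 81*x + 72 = 8*x^2 - 80*x + 128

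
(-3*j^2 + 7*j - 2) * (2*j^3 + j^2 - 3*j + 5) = -6*j^5 + 11*j^4 + 12*j^3 - 38*j^2 + 41*j - 10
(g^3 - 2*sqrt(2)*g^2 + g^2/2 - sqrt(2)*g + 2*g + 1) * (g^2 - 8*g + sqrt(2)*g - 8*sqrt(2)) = g^5 - 15*g^4/2 - sqrt(2)*g^4 - 6*g^3 + 15*sqrt(2)*g^3/2 + 6*sqrt(2)*g^2 + 15*g^2 - 15*sqrt(2)*g + 8*g - 8*sqrt(2)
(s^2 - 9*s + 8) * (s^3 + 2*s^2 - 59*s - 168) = s^5 - 7*s^4 - 69*s^3 + 379*s^2 + 1040*s - 1344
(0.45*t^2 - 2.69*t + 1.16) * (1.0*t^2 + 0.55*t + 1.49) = 0.45*t^4 - 2.4425*t^3 + 0.351*t^2 - 3.3701*t + 1.7284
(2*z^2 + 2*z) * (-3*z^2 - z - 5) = -6*z^4 - 8*z^3 - 12*z^2 - 10*z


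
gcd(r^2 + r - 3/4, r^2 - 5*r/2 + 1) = r - 1/2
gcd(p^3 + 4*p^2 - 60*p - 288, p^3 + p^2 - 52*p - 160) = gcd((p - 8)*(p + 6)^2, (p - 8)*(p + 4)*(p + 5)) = p - 8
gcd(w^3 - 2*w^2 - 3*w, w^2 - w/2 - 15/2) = w - 3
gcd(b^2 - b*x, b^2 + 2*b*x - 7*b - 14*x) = 1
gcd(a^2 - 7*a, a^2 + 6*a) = a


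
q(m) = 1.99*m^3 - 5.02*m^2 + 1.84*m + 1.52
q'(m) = 5.97*m^2 - 10.04*m + 1.84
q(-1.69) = -25.53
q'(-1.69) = 35.86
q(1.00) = 0.33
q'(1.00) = -2.23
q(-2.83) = -89.00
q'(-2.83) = 78.07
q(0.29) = 1.68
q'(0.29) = -0.57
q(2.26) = 3.01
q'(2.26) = 9.64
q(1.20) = -0.06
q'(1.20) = -1.61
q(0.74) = 0.94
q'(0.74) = -2.32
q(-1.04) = -8.06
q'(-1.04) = 18.74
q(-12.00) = -4182.16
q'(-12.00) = 982.00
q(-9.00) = -1872.37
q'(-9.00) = 575.77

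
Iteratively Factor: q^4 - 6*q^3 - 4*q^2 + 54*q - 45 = (q - 3)*(q^3 - 3*q^2 - 13*q + 15) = (q - 3)*(q + 3)*(q^2 - 6*q + 5) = (q - 5)*(q - 3)*(q + 3)*(q - 1)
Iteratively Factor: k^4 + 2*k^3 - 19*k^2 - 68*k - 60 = (k + 2)*(k^3 - 19*k - 30) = (k + 2)^2*(k^2 - 2*k - 15) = (k + 2)^2*(k + 3)*(k - 5)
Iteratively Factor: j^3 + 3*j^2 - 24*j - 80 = (j + 4)*(j^2 - j - 20) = (j - 5)*(j + 4)*(j + 4)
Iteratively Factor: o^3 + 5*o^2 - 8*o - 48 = (o - 3)*(o^2 + 8*o + 16) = (o - 3)*(o + 4)*(o + 4)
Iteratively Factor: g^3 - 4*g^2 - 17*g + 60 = (g - 5)*(g^2 + g - 12) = (g - 5)*(g + 4)*(g - 3)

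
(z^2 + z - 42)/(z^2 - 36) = (z + 7)/(z + 6)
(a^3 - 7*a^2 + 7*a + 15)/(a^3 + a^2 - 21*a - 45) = (a^2 - 2*a - 3)/(a^2 + 6*a + 9)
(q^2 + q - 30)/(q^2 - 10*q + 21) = (q^2 + q - 30)/(q^2 - 10*q + 21)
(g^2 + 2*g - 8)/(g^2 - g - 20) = (g - 2)/(g - 5)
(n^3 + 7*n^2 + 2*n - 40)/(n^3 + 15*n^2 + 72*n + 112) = (n^2 + 3*n - 10)/(n^2 + 11*n + 28)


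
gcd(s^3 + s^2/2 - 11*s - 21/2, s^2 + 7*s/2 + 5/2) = s + 1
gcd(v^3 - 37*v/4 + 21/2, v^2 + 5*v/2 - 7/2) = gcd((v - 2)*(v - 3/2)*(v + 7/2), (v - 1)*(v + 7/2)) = v + 7/2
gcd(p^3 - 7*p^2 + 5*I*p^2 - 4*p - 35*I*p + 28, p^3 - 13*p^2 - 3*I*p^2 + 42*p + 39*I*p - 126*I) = p - 7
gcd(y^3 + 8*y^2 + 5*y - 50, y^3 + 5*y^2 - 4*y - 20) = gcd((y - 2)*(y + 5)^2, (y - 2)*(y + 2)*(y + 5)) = y^2 + 3*y - 10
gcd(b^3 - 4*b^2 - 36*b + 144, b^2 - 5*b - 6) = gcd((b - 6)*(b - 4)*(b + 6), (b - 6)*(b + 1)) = b - 6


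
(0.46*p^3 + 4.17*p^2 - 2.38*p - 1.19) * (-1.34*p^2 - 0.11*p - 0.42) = -0.6164*p^5 - 5.6384*p^4 + 2.5373*p^3 + 0.105*p^2 + 1.1305*p + 0.4998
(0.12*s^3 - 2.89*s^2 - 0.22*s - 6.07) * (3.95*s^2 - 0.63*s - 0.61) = 0.474*s^5 - 11.4911*s^4 + 0.8785*s^3 - 22.075*s^2 + 3.9583*s + 3.7027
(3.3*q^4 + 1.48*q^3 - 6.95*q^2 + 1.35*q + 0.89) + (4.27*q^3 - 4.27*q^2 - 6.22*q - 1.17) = 3.3*q^4 + 5.75*q^3 - 11.22*q^2 - 4.87*q - 0.28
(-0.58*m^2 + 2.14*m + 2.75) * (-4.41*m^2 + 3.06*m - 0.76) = 2.5578*m^4 - 11.2122*m^3 - 5.1383*m^2 + 6.7886*m - 2.09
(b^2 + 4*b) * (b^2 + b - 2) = b^4 + 5*b^3 + 2*b^2 - 8*b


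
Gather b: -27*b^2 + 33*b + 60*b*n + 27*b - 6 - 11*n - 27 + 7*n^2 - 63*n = -27*b^2 + b*(60*n + 60) + 7*n^2 - 74*n - 33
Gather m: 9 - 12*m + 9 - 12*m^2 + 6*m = -12*m^2 - 6*m + 18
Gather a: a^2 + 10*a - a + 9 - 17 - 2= a^2 + 9*a - 10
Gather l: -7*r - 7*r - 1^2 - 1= -14*r - 2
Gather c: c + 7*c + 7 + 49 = 8*c + 56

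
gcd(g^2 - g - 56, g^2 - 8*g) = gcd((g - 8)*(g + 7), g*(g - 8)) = g - 8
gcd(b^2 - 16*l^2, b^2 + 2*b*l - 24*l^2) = b - 4*l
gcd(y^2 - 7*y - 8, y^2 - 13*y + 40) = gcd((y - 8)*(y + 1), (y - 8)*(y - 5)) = y - 8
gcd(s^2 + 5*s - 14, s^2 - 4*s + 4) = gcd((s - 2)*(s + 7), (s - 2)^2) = s - 2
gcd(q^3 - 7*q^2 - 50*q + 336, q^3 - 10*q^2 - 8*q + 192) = q^2 - 14*q + 48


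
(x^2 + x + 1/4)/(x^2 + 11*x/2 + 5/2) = (x + 1/2)/(x + 5)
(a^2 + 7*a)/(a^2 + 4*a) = (a + 7)/(a + 4)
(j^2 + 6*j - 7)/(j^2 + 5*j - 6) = (j + 7)/(j + 6)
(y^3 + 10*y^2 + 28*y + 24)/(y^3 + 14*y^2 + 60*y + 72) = (y + 2)/(y + 6)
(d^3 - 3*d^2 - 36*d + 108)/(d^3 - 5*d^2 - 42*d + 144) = (d - 6)/(d - 8)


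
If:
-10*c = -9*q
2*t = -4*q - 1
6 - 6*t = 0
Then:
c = -27/40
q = -3/4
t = 1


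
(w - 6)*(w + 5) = w^2 - w - 30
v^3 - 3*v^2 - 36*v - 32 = (v - 8)*(v + 1)*(v + 4)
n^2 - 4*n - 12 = (n - 6)*(n + 2)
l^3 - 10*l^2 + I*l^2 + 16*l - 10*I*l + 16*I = (l - 8)*(l - 2)*(l + I)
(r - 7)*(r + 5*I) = r^2 - 7*r + 5*I*r - 35*I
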